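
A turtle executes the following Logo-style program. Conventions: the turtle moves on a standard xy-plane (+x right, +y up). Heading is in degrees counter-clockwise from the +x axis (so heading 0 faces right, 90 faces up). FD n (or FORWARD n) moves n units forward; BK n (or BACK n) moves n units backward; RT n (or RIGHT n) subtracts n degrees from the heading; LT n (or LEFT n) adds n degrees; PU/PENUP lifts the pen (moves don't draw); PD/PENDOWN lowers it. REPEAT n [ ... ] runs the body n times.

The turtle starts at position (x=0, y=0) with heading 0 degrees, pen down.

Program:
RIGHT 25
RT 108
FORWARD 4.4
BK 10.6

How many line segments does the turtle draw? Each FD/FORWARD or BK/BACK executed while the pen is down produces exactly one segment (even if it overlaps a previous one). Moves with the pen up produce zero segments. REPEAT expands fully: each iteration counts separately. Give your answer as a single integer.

Answer: 2

Derivation:
Executing turtle program step by step:
Start: pos=(0,0), heading=0, pen down
RT 25: heading 0 -> 335
RT 108: heading 335 -> 227
FD 4.4: (0,0) -> (-3.001,-3.218) [heading=227, draw]
BK 10.6: (-3.001,-3.218) -> (4.228,4.534) [heading=227, draw]
Final: pos=(4.228,4.534), heading=227, 2 segment(s) drawn
Segments drawn: 2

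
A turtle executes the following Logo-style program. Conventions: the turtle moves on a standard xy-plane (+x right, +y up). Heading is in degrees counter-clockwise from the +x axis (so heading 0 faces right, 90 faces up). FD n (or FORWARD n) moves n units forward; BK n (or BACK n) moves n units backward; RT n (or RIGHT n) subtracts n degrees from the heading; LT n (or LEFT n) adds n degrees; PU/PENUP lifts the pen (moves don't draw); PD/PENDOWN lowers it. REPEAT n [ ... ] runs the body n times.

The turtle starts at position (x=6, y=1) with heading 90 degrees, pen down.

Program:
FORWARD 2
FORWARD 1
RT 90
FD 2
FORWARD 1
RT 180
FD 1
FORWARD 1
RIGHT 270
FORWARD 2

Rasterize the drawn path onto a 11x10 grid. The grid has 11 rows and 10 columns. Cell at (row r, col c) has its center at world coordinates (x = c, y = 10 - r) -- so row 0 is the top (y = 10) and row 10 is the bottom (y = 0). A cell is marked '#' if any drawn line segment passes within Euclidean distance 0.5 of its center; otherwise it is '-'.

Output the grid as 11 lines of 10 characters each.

Segment 0: (6,1) -> (6,3)
Segment 1: (6,3) -> (6,4)
Segment 2: (6,4) -> (8,4)
Segment 3: (8,4) -> (9,4)
Segment 4: (9,4) -> (8,4)
Segment 5: (8,4) -> (7,4)
Segment 6: (7,4) -> (7,2)

Answer: ----------
----------
----------
----------
----------
----------
------####
------##--
------##--
------#---
----------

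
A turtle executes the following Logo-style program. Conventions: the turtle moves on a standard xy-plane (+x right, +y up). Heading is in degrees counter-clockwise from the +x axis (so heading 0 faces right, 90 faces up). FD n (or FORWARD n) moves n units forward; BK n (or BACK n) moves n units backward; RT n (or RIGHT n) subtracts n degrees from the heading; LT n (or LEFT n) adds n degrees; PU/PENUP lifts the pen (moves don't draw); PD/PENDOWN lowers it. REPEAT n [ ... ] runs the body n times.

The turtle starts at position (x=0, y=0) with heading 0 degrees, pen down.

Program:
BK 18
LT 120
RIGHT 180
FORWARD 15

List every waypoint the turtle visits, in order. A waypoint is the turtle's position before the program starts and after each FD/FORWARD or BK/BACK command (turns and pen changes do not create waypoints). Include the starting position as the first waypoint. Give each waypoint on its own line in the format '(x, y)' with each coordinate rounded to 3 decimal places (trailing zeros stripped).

Executing turtle program step by step:
Start: pos=(0,0), heading=0, pen down
BK 18: (0,0) -> (-18,0) [heading=0, draw]
LT 120: heading 0 -> 120
RT 180: heading 120 -> 300
FD 15: (-18,0) -> (-10.5,-12.99) [heading=300, draw]
Final: pos=(-10.5,-12.99), heading=300, 2 segment(s) drawn
Waypoints (3 total):
(0, 0)
(-18, 0)
(-10.5, -12.99)

Answer: (0, 0)
(-18, 0)
(-10.5, -12.99)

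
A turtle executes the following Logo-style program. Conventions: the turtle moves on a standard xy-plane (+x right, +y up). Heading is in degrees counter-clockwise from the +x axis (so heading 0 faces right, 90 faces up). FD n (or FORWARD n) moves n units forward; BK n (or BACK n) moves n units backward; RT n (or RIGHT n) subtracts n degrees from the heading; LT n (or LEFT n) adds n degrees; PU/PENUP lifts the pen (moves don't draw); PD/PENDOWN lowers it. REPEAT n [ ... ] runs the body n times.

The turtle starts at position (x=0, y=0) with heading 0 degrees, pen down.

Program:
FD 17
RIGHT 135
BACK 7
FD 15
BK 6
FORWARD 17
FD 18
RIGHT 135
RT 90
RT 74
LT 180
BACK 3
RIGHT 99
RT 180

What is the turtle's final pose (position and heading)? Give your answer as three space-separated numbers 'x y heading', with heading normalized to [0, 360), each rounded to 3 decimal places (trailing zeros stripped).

Answer: -8.336 -29.047 187

Derivation:
Executing turtle program step by step:
Start: pos=(0,0), heading=0, pen down
FD 17: (0,0) -> (17,0) [heading=0, draw]
RT 135: heading 0 -> 225
BK 7: (17,0) -> (21.95,4.95) [heading=225, draw]
FD 15: (21.95,4.95) -> (11.343,-5.657) [heading=225, draw]
BK 6: (11.343,-5.657) -> (15.586,-1.414) [heading=225, draw]
FD 17: (15.586,-1.414) -> (3.565,-13.435) [heading=225, draw]
FD 18: (3.565,-13.435) -> (-9.163,-26.163) [heading=225, draw]
RT 135: heading 225 -> 90
RT 90: heading 90 -> 0
RT 74: heading 0 -> 286
LT 180: heading 286 -> 106
BK 3: (-9.163,-26.163) -> (-8.336,-29.047) [heading=106, draw]
RT 99: heading 106 -> 7
RT 180: heading 7 -> 187
Final: pos=(-8.336,-29.047), heading=187, 7 segment(s) drawn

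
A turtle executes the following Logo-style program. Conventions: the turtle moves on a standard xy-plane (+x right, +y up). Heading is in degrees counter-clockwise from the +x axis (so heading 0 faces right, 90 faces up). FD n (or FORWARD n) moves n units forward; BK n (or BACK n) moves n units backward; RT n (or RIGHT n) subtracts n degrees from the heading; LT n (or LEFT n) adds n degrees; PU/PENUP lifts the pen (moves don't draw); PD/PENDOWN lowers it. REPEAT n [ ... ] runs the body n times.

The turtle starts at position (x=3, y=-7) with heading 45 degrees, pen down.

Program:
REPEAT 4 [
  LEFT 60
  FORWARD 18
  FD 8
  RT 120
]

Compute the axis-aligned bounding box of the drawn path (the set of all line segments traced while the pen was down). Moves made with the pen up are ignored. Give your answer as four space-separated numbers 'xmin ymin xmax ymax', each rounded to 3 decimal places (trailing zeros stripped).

Answer: -3.729 -7 46.499 36.499

Derivation:
Executing turtle program step by step:
Start: pos=(3,-7), heading=45, pen down
REPEAT 4 [
  -- iteration 1/4 --
  LT 60: heading 45 -> 105
  FD 18: (3,-7) -> (-1.659,10.387) [heading=105, draw]
  FD 8: (-1.659,10.387) -> (-3.729,18.114) [heading=105, draw]
  RT 120: heading 105 -> 345
  -- iteration 2/4 --
  LT 60: heading 345 -> 45
  FD 18: (-3.729,18.114) -> (8.999,30.842) [heading=45, draw]
  FD 8: (8.999,30.842) -> (14.655,36.499) [heading=45, draw]
  RT 120: heading 45 -> 285
  -- iteration 3/4 --
  LT 60: heading 285 -> 345
  FD 18: (14.655,36.499) -> (32.042,31.84) [heading=345, draw]
  FD 8: (32.042,31.84) -> (39.77,29.77) [heading=345, draw]
  RT 120: heading 345 -> 225
  -- iteration 4/4 --
  LT 60: heading 225 -> 285
  FD 18: (39.77,29.77) -> (44.428,12.383) [heading=285, draw]
  FD 8: (44.428,12.383) -> (46.499,4.655) [heading=285, draw]
  RT 120: heading 285 -> 165
]
Final: pos=(46.499,4.655), heading=165, 8 segment(s) drawn

Segment endpoints: x in {-3.729, -1.659, 3, 8.999, 14.655, 32.042, 39.77, 44.428, 46.499}, y in {-7, 4.655, 10.387, 12.383, 18.114, 29.77, 30.842, 31.84, 36.499}
xmin=-3.729, ymin=-7, xmax=46.499, ymax=36.499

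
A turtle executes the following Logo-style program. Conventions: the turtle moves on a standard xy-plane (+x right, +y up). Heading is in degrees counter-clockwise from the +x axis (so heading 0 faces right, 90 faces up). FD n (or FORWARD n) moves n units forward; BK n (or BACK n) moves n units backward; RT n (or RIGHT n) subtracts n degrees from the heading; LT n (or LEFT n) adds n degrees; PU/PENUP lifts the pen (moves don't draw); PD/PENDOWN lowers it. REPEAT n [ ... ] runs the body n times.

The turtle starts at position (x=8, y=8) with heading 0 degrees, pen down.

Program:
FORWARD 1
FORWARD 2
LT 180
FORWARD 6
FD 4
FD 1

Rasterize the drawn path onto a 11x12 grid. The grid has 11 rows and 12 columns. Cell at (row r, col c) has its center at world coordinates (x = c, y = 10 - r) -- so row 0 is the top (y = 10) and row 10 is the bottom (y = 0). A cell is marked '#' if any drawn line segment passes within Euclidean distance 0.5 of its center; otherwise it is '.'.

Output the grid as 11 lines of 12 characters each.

Answer: ............
............
############
............
............
............
............
............
............
............
............

Derivation:
Segment 0: (8,8) -> (9,8)
Segment 1: (9,8) -> (11,8)
Segment 2: (11,8) -> (5,8)
Segment 3: (5,8) -> (1,8)
Segment 4: (1,8) -> (0,8)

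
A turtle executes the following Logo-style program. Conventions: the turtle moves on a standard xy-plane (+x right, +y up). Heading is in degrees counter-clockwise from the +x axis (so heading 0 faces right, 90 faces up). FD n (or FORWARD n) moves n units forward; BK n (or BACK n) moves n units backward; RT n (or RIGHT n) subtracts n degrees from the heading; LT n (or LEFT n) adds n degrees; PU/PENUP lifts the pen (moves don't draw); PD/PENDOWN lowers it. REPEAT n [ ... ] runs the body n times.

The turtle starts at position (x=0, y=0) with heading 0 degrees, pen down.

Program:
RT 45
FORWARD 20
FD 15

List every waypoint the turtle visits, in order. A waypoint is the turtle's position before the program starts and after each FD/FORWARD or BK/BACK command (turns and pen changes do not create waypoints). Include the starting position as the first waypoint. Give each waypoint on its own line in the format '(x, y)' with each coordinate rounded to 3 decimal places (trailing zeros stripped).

Answer: (0, 0)
(14.142, -14.142)
(24.749, -24.749)

Derivation:
Executing turtle program step by step:
Start: pos=(0,0), heading=0, pen down
RT 45: heading 0 -> 315
FD 20: (0,0) -> (14.142,-14.142) [heading=315, draw]
FD 15: (14.142,-14.142) -> (24.749,-24.749) [heading=315, draw]
Final: pos=(24.749,-24.749), heading=315, 2 segment(s) drawn
Waypoints (3 total):
(0, 0)
(14.142, -14.142)
(24.749, -24.749)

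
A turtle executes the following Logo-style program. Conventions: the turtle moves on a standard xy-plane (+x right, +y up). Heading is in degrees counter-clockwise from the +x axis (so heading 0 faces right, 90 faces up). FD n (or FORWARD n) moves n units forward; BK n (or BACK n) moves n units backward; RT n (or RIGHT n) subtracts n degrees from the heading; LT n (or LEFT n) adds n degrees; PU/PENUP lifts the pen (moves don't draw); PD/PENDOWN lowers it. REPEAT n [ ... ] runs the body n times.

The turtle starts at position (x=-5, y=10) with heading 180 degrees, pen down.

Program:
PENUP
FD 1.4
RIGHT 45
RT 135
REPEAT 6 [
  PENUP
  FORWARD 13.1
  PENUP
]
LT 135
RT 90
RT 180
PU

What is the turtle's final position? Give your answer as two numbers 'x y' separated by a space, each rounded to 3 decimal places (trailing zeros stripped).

Answer: 72.2 10

Derivation:
Executing turtle program step by step:
Start: pos=(-5,10), heading=180, pen down
PU: pen up
FD 1.4: (-5,10) -> (-6.4,10) [heading=180, move]
RT 45: heading 180 -> 135
RT 135: heading 135 -> 0
REPEAT 6 [
  -- iteration 1/6 --
  PU: pen up
  FD 13.1: (-6.4,10) -> (6.7,10) [heading=0, move]
  PU: pen up
  -- iteration 2/6 --
  PU: pen up
  FD 13.1: (6.7,10) -> (19.8,10) [heading=0, move]
  PU: pen up
  -- iteration 3/6 --
  PU: pen up
  FD 13.1: (19.8,10) -> (32.9,10) [heading=0, move]
  PU: pen up
  -- iteration 4/6 --
  PU: pen up
  FD 13.1: (32.9,10) -> (46,10) [heading=0, move]
  PU: pen up
  -- iteration 5/6 --
  PU: pen up
  FD 13.1: (46,10) -> (59.1,10) [heading=0, move]
  PU: pen up
  -- iteration 6/6 --
  PU: pen up
  FD 13.1: (59.1,10) -> (72.2,10) [heading=0, move]
  PU: pen up
]
LT 135: heading 0 -> 135
RT 90: heading 135 -> 45
RT 180: heading 45 -> 225
PU: pen up
Final: pos=(72.2,10), heading=225, 0 segment(s) drawn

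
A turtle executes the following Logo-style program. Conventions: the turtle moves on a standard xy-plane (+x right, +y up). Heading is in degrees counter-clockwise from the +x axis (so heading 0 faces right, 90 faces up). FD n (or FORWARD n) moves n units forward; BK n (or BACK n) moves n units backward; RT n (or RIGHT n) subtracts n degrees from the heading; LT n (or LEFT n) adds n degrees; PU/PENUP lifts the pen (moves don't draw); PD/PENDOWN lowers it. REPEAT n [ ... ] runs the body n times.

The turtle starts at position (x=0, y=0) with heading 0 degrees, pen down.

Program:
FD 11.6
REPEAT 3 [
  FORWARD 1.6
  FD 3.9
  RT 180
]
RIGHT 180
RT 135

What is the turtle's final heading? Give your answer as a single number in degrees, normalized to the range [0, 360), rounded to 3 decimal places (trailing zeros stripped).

Answer: 225

Derivation:
Executing turtle program step by step:
Start: pos=(0,0), heading=0, pen down
FD 11.6: (0,0) -> (11.6,0) [heading=0, draw]
REPEAT 3 [
  -- iteration 1/3 --
  FD 1.6: (11.6,0) -> (13.2,0) [heading=0, draw]
  FD 3.9: (13.2,0) -> (17.1,0) [heading=0, draw]
  RT 180: heading 0 -> 180
  -- iteration 2/3 --
  FD 1.6: (17.1,0) -> (15.5,0) [heading=180, draw]
  FD 3.9: (15.5,0) -> (11.6,0) [heading=180, draw]
  RT 180: heading 180 -> 0
  -- iteration 3/3 --
  FD 1.6: (11.6,0) -> (13.2,0) [heading=0, draw]
  FD 3.9: (13.2,0) -> (17.1,0) [heading=0, draw]
  RT 180: heading 0 -> 180
]
RT 180: heading 180 -> 0
RT 135: heading 0 -> 225
Final: pos=(17.1,0), heading=225, 7 segment(s) drawn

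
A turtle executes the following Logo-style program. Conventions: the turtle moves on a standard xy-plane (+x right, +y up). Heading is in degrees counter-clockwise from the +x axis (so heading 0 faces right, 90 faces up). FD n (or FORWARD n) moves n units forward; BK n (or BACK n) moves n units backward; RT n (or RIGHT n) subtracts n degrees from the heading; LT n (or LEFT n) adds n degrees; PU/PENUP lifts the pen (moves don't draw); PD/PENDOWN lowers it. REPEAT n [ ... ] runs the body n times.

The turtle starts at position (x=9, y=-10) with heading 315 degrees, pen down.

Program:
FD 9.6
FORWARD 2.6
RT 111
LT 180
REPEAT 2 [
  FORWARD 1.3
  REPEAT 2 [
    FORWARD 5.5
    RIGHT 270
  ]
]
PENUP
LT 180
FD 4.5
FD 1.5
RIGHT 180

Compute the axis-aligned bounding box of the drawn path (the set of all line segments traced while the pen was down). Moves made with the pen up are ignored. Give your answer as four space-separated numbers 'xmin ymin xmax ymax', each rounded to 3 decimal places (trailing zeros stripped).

Executing turtle program step by step:
Start: pos=(9,-10), heading=315, pen down
FD 9.6: (9,-10) -> (15.788,-16.788) [heading=315, draw]
FD 2.6: (15.788,-16.788) -> (17.627,-18.627) [heading=315, draw]
RT 111: heading 315 -> 204
LT 180: heading 204 -> 24
REPEAT 2 [
  -- iteration 1/2 --
  FD 1.3: (17.627,-18.627) -> (18.814,-18.098) [heading=24, draw]
  REPEAT 2 [
    -- iteration 1/2 --
    FD 5.5: (18.814,-18.098) -> (23.839,-15.861) [heading=24, draw]
    RT 270: heading 24 -> 114
    -- iteration 2/2 --
    FD 5.5: (23.839,-15.861) -> (21.602,-10.836) [heading=114, draw]
    RT 270: heading 114 -> 204
  ]
  -- iteration 2/2 --
  FD 1.3: (21.602,-10.836) -> (20.414,-11.365) [heading=204, draw]
  REPEAT 2 [
    -- iteration 1/2 --
    FD 5.5: (20.414,-11.365) -> (15.39,-13.602) [heading=204, draw]
    RT 270: heading 204 -> 294
    -- iteration 2/2 --
    FD 5.5: (15.39,-13.602) -> (17.627,-18.627) [heading=294, draw]
    RT 270: heading 294 -> 24
  ]
]
PU: pen up
LT 180: heading 24 -> 204
FD 4.5: (17.627,-18.627) -> (13.516,-20.457) [heading=204, move]
FD 1.5: (13.516,-20.457) -> (12.145,-21.067) [heading=204, move]
RT 180: heading 204 -> 24
Final: pos=(12.145,-21.067), heading=24, 8 segment(s) drawn

Segment endpoints: x in {9, 15.39, 15.788, 17.627, 18.814, 20.414, 21.602, 23.839}, y in {-18.627, -18.627, -18.098, -16.788, -15.861, -13.602, -11.365, -10.836, -10}
xmin=9, ymin=-18.627, xmax=23.839, ymax=-10

Answer: 9 -18.627 23.839 -10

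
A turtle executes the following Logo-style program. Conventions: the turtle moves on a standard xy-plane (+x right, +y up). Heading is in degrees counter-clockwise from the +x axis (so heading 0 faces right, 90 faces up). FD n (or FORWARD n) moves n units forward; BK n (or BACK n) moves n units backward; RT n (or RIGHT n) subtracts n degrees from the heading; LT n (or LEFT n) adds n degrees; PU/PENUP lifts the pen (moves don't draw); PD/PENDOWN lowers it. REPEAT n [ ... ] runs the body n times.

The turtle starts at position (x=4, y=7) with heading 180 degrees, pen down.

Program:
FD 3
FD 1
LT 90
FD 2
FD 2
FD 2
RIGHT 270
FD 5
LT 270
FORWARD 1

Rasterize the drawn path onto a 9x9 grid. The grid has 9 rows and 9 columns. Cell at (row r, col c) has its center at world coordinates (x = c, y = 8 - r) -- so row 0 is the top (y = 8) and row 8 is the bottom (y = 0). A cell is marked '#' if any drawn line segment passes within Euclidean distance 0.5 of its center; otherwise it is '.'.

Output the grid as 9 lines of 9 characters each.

Answer: .........
#####....
#........
#........
#........
#........
#........
######...
.....#...

Derivation:
Segment 0: (4,7) -> (1,7)
Segment 1: (1,7) -> (0,7)
Segment 2: (0,7) -> (-0,5)
Segment 3: (-0,5) -> (-0,3)
Segment 4: (-0,3) -> (-0,1)
Segment 5: (-0,1) -> (5,1)
Segment 6: (5,1) -> (5,0)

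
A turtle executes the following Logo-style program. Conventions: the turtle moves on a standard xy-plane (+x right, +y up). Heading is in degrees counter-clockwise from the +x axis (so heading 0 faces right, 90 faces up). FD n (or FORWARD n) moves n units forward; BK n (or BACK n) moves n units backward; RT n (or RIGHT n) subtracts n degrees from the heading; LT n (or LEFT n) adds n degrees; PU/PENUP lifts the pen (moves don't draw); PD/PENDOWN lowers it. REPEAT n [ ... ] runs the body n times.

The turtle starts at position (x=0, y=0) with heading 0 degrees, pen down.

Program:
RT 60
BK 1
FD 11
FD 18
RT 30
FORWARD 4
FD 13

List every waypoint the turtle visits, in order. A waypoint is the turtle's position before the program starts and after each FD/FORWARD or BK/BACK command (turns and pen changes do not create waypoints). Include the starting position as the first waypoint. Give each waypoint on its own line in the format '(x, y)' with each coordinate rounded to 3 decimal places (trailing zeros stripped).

Executing turtle program step by step:
Start: pos=(0,0), heading=0, pen down
RT 60: heading 0 -> 300
BK 1: (0,0) -> (-0.5,0.866) [heading=300, draw]
FD 11: (-0.5,0.866) -> (5,-8.66) [heading=300, draw]
FD 18: (5,-8.66) -> (14,-24.249) [heading=300, draw]
RT 30: heading 300 -> 270
FD 4: (14,-24.249) -> (14,-28.249) [heading=270, draw]
FD 13: (14,-28.249) -> (14,-41.249) [heading=270, draw]
Final: pos=(14,-41.249), heading=270, 5 segment(s) drawn
Waypoints (6 total):
(0, 0)
(-0.5, 0.866)
(5, -8.66)
(14, -24.249)
(14, -28.249)
(14, -41.249)

Answer: (0, 0)
(-0.5, 0.866)
(5, -8.66)
(14, -24.249)
(14, -28.249)
(14, -41.249)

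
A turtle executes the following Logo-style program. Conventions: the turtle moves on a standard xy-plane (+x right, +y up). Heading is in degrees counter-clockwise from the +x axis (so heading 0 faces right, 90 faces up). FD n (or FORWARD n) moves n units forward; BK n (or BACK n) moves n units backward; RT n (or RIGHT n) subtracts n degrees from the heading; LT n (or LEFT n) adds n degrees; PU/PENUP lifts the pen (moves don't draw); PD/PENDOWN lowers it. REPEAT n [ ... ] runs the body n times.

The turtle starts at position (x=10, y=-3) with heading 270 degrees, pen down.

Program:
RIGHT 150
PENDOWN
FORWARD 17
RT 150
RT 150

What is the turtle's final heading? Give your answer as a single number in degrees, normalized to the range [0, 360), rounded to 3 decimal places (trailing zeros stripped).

Answer: 180

Derivation:
Executing turtle program step by step:
Start: pos=(10,-3), heading=270, pen down
RT 150: heading 270 -> 120
PD: pen down
FD 17: (10,-3) -> (1.5,11.722) [heading=120, draw]
RT 150: heading 120 -> 330
RT 150: heading 330 -> 180
Final: pos=(1.5,11.722), heading=180, 1 segment(s) drawn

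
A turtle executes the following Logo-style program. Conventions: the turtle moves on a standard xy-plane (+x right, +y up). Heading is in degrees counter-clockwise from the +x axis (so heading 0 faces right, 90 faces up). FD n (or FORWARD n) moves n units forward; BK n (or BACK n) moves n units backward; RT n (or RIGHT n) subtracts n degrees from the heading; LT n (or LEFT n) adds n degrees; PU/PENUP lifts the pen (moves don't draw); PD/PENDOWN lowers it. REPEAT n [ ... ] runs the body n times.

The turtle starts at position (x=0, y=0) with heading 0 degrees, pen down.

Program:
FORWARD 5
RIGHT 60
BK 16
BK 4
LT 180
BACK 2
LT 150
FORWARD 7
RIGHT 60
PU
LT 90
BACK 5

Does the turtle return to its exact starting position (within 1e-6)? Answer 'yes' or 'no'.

Executing turtle program step by step:
Start: pos=(0,0), heading=0, pen down
FD 5: (0,0) -> (5,0) [heading=0, draw]
RT 60: heading 0 -> 300
BK 16: (5,0) -> (-3,13.856) [heading=300, draw]
BK 4: (-3,13.856) -> (-5,17.321) [heading=300, draw]
LT 180: heading 300 -> 120
BK 2: (-5,17.321) -> (-4,15.588) [heading=120, draw]
LT 150: heading 120 -> 270
FD 7: (-4,15.588) -> (-4,8.588) [heading=270, draw]
RT 60: heading 270 -> 210
PU: pen up
LT 90: heading 210 -> 300
BK 5: (-4,8.588) -> (-6.5,12.919) [heading=300, move]
Final: pos=(-6.5,12.919), heading=300, 5 segment(s) drawn

Start position: (0, 0)
Final position: (-6.5, 12.919)
Distance = 14.462; >= 1e-6 -> NOT closed

Answer: no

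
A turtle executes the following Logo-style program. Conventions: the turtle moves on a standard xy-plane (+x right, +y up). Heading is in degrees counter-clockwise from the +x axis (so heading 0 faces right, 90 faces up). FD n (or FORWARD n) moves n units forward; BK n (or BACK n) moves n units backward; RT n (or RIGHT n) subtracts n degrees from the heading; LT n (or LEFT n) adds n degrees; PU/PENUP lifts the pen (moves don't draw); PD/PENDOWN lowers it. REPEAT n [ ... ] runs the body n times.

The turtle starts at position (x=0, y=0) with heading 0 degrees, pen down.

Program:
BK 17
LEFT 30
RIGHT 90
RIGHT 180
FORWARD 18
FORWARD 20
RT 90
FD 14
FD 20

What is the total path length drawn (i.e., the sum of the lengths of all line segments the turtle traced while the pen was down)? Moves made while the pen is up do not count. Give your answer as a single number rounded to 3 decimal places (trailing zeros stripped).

Answer: 89

Derivation:
Executing turtle program step by step:
Start: pos=(0,0), heading=0, pen down
BK 17: (0,0) -> (-17,0) [heading=0, draw]
LT 30: heading 0 -> 30
RT 90: heading 30 -> 300
RT 180: heading 300 -> 120
FD 18: (-17,0) -> (-26,15.588) [heading=120, draw]
FD 20: (-26,15.588) -> (-36,32.909) [heading=120, draw]
RT 90: heading 120 -> 30
FD 14: (-36,32.909) -> (-23.876,39.909) [heading=30, draw]
FD 20: (-23.876,39.909) -> (-6.555,49.909) [heading=30, draw]
Final: pos=(-6.555,49.909), heading=30, 5 segment(s) drawn

Segment lengths:
  seg 1: (0,0) -> (-17,0), length = 17
  seg 2: (-17,0) -> (-26,15.588), length = 18
  seg 3: (-26,15.588) -> (-36,32.909), length = 20
  seg 4: (-36,32.909) -> (-23.876,39.909), length = 14
  seg 5: (-23.876,39.909) -> (-6.555,49.909), length = 20
Total = 89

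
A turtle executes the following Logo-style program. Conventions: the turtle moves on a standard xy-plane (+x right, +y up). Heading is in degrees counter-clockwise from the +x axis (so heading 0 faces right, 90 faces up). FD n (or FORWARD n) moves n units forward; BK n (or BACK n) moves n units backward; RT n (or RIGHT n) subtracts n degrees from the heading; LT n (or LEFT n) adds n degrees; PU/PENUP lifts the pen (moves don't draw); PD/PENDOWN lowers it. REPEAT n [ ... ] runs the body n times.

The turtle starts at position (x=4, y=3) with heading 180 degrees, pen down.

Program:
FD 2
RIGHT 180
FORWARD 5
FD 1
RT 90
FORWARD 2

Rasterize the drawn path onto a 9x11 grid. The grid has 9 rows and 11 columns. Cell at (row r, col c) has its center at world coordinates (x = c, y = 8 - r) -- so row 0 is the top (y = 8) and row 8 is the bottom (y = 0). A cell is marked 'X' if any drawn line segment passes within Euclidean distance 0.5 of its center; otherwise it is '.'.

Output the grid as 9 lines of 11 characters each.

Segment 0: (4,3) -> (2,3)
Segment 1: (2,3) -> (7,3)
Segment 2: (7,3) -> (8,3)
Segment 3: (8,3) -> (8,1)

Answer: ...........
...........
...........
...........
...........
..XXXXXXX..
........X..
........X..
...........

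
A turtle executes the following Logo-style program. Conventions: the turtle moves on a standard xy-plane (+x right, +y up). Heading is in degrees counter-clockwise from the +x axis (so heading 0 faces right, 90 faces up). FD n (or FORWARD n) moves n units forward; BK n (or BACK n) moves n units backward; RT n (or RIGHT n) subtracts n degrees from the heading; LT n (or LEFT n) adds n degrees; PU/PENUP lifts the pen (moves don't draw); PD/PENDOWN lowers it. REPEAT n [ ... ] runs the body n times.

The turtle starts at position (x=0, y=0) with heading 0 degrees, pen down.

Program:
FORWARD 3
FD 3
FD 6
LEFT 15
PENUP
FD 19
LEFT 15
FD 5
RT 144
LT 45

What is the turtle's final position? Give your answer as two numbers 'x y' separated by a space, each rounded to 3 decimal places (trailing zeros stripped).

Executing turtle program step by step:
Start: pos=(0,0), heading=0, pen down
FD 3: (0,0) -> (3,0) [heading=0, draw]
FD 3: (3,0) -> (6,0) [heading=0, draw]
FD 6: (6,0) -> (12,0) [heading=0, draw]
LT 15: heading 0 -> 15
PU: pen up
FD 19: (12,0) -> (30.353,4.918) [heading=15, move]
LT 15: heading 15 -> 30
FD 5: (30.353,4.918) -> (34.683,7.418) [heading=30, move]
RT 144: heading 30 -> 246
LT 45: heading 246 -> 291
Final: pos=(34.683,7.418), heading=291, 3 segment(s) drawn

Answer: 34.683 7.418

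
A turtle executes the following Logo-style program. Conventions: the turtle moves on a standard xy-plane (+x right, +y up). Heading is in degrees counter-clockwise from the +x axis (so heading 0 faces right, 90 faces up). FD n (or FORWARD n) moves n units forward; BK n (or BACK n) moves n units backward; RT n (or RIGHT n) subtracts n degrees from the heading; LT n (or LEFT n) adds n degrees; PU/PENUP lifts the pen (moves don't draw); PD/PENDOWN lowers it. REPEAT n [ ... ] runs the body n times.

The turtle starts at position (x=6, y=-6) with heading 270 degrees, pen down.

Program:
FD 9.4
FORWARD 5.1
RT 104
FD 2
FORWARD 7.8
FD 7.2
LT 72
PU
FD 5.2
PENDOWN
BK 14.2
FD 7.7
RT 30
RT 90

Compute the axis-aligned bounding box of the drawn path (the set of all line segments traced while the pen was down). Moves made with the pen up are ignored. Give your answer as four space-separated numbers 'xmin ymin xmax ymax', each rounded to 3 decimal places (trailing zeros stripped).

Answer: -13.251 -20.797 6 -6

Derivation:
Executing turtle program step by step:
Start: pos=(6,-6), heading=270, pen down
FD 9.4: (6,-6) -> (6,-15.4) [heading=270, draw]
FD 5.1: (6,-15.4) -> (6,-20.5) [heading=270, draw]
RT 104: heading 270 -> 166
FD 2: (6,-20.5) -> (4.059,-20.016) [heading=166, draw]
FD 7.8: (4.059,-20.016) -> (-3.509,-18.129) [heading=166, draw]
FD 7.2: (-3.509,-18.129) -> (-10.495,-16.387) [heading=166, draw]
LT 72: heading 166 -> 238
PU: pen up
FD 5.2: (-10.495,-16.387) -> (-13.251,-20.797) [heading=238, move]
PD: pen down
BK 14.2: (-13.251,-20.797) -> (-5.726,-8.755) [heading=238, draw]
FD 7.7: (-5.726,-8.755) -> (-9.806,-15.285) [heading=238, draw]
RT 30: heading 238 -> 208
RT 90: heading 208 -> 118
Final: pos=(-9.806,-15.285), heading=118, 7 segment(s) drawn

Segment endpoints: x in {-13.251, -10.495, -9.806, -5.726, -3.509, 4.059, 6, 6, 6}, y in {-20.797, -20.5, -20.016, -18.129, -16.387, -15.4, -15.285, -8.755, -6}
xmin=-13.251, ymin=-20.797, xmax=6, ymax=-6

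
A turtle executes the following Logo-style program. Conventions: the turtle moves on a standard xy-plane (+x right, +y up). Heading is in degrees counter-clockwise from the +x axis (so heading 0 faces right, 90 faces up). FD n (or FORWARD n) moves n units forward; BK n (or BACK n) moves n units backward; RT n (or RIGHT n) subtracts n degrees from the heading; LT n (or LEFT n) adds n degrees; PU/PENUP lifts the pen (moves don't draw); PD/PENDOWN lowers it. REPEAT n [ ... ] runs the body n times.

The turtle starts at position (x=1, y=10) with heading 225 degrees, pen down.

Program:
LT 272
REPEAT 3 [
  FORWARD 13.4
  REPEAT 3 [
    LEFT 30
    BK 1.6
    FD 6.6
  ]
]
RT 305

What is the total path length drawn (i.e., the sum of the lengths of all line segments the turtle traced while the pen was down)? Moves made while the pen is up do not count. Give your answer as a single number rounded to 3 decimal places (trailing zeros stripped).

Executing turtle program step by step:
Start: pos=(1,10), heading=225, pen down
LT 272: heading 225 -> 137
REPEAT 3 [
  -- iteration 1/3 --
  FD 13.4: (1,10) -> (-8.8,19.139) [heading=137, draw]
  REPEAT 3 [
    -- iteration 1/3 --
    LT 30: heading 137 -> 167
    BK 1.6: (-8.8,19.139) -> (-7.241,18.779) [heading=167, draw]
    FD 6.6: (-7.241,18.779) -> (-13.672,20.264) [heading=167, draw]
    -- iteration 2/3 --
    LT 30: heading 167 -> 197
    BK 1.6: (-13.672,20.264) -> (-12.142,20.731) [heading=197, draw]
    FD 6.6: (-12.142,20.731) -> (-18.454,18.802) [heading=197, draw]
    -- iteration 3/3 --
    LT 30: heading 197 -> 227
    BK 1.6: (-18.454,18.802) -> (-17.362,19.972) [heading=227, draw]
    FD 6.6: (-17.362,19.972) -> (-21.864,15.145) [heading=227, draw]
  ]
  -- iteration 2/3 --
  FD 13.4: (-21.864,15.145) -> (-31.002,5.345) [heading=227, draw]
  REPEAT 3 [
    -- iteration 1/3 --
    LT 30: heading 227 -> 257
    BK 1.6: (-31.002,5.345) -> (-30.642,6.904) [heading=257, draw]
    FD 6.6: (-30.642,6.904) -> (-32.127,0.473) [heading=257, draw]
    -- iteration 2/3 --
    LT 30: heading 257 -> 287
    BK 1.6: (-32.127,0.473) -> (-32.595,2.003) [heading=287, draw]
    FD 6.6: (-32.595,2.003) -> (-30.665,-4.309) [heading=287, draw]
    -- iteration 3/3 --
    LT 30: heading 287 -> 317
    BK 1.6: (-30.665,-4.309) -> (-31.835,-3.217) [heading=317, draw]
    FD 6.6: (-31.835,-3.217) -> (-27.008,-7.719) [heading=317, draw]
  ]
  -- iteration 3/3 --
  FD 13.4: (-27.008,-7.719) -> (-17.208,-16.857) [heading=317, draw]
  REPEAT 3 [
    -- iteration 1/3 --
    LT 30: heading 317 -> 347
    BK 1.6: (-17.208,-16.857) -> (-18.767,-16.497) [heading=347, draw]
    FD 6.6: (-18.767,-16.497) -> (-12.336,-17.982) [heading=347, draw]
    -- iteration 2/3 --
    LT 30: heading 347 -> 17
    BK 1.6: (-12.336,-17.982) -> (-13.867,-18.45) [heading=17, draw]
    FD 6.6: (-13.867,-18.45) -> (-7.555,-16.52) [heading=17, draw]
    -- iteration 3/3 --
    LT 30: heading 17 -> 47
    BK 1.6: (-7.555,-16.52) -> (-8.646,-17.69) [heading=47, draw]
    FD 6.6: (-8.646,-17.69) -> (-4.145,-12.864) [heading=47, draw]
  ]
]
RT 305: heading 47 -> 102
Final: pos=(-4.145,-12.864), heading=102, 21 segment(s) drawn

Segment lengths:
  seg 1: (1,10) -> (-8.8,19.139), length = 13.4
  seg 2: (-8.8,19.139) -> (-7.241,18.779), length = 1.6
  seg 3: (-7.241,18.779) -> (-13.672,20.264), length = 6.6
  seg 4: (-13.672,20.264) -> (-12.142,20.731), length = 1.6
  seg 5: (-12.142,20.731) -> (-18.454,18.802), length = 6.6
  seg 6: (-18.454,18.802) -> (-17.362,19.972), length = 1.6
  seg 7: (-17.362,19.972) -> (-21.864,15.145), length = 6.6
  seg 8: (-21.864,15.145) -> (-31.002,5.345), length = 13.4
  seg 9: (-31.002,5.345) -> (-30.642,6.904), length = 1.6
  seg 10: (-30.642,6.904) -> (-32.127,0.473), length = 6.6
  seg 11: (-32.127,0.473) -> (-32.595,2.003), length = 1.6
  seg 12: (-32.595,2.003) -> (-30.665,-4.309), length = 6.6
  seg 13: (-30.665,-4.309) -> (-31.835,-3.217), length = 1.6
  seg 14: (-31.835,-3.217) -> (-27.008,-7.719), length = 6.6
  seg 15: (-27.008,-7.719) -> (-17.208,-16.857), length = 13.4
  seg 16: (-17.208,-16.857) -> (-18.767,-16.497), length = 1.6
  seg 17: (-18.767,-16.497) -> (-12.336,-17.982), length = 6.6
  seg 18: (-12.336,-17.982) -> (-13.867,-18.45), length = 1.6
  seg 19: (-13.867,-18.45) -> (-7.555,-16.52), length = 6.6
  seg 20: (-7.555,-16.52) -> (-8.646,-17.69), length = 1.6
  seg 21: (-8.646,-17.69) -> (-4.145,-12.864), length = 6.6
Total = 114

Answer: 114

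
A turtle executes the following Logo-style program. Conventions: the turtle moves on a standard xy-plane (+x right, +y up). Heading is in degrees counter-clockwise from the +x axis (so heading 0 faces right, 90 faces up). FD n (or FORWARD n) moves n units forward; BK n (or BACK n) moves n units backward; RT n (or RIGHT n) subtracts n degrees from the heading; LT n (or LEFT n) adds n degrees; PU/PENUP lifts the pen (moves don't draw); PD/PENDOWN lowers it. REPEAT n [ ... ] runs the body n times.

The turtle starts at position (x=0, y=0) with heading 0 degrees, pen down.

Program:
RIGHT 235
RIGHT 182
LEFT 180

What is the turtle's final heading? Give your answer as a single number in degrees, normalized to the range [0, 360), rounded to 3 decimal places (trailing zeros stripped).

Answer: 123

Derivation:
Executing turtle program step by step:
Start: pos=(0,0), heading=0, pen down
RT 235: heading 0 -> 125
RT 182: heading 125 -> 303
LT 180: heading 303 -> 123
Final: pos=(0,0), heading=123, 0 segment(s) drawn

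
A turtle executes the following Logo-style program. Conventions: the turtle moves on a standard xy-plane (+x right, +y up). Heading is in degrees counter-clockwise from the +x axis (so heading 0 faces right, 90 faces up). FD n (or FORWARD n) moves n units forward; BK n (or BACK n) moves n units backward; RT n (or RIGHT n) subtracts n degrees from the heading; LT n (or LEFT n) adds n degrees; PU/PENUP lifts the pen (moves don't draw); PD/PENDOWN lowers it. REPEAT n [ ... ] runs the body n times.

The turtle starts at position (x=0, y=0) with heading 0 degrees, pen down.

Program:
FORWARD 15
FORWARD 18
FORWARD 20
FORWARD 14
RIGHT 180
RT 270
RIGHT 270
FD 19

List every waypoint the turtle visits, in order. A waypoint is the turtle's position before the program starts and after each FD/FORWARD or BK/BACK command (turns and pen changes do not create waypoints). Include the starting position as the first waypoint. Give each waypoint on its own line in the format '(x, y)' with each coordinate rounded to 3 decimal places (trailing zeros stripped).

Answer: (0, 0)
(15, 0)
(33, 0)
(53, 0)
(67, 0)
(86, 0)

Derivation:
Executing turtle program step by step:
Start: pos=(0,0), heading=0, pen down
FD 15: (0,0) -> (15,0) [heading=0, draw]
FD 18: (15,0) -> (33,0) [heading=0, draw]
FD 20: (33,0) -> (53,0) [heading=0, draw]
FD 14: (53,0) -> (67,0) [heading=0, draw]
RT 180: heading 0 -> 180
RT 270: heading 180 -> 270
RT 270: heading 270 -> 0
FD 19: (67,0) -> (86,0) [heading=0, draw]
Final: pos=(86,0), heading=0, 5 segment(s) drawn
Waypoints (6 total):
(0, 0)
(15, 0)
(33, 0)
(53, 0)
(67, 0)
(86, 0)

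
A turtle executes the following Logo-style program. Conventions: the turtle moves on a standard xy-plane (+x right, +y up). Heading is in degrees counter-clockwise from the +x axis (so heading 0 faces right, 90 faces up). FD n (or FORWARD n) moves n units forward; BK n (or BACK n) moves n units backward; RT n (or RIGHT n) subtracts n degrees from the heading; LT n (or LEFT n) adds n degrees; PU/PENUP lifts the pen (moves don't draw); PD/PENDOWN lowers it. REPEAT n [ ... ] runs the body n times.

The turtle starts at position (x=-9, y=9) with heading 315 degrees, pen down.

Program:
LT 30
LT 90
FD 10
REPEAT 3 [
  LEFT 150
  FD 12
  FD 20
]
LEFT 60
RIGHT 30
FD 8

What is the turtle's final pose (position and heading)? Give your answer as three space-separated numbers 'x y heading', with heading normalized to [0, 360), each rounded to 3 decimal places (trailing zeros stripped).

Answer: -36.767 10.526 195

Derivation:
Executing turtle program step by step:
Start: pos=(-9,9), heading=315, pen down
LT 30: heading 315 -> 345
LT 90: heading 345 -> 75
FD 10: (-9,9) -> (-6.412,18.659) [heading=75, draw]
REPEAT 3 [
  -- iteration 1/3 --
  LT 150: heading 75 -> 225
  FD 12: (-6.412,18.659) -> (-14.897,10.174) [heading=225, draw]
  FD 20: (-14.897,10.174) -> (-29.039,-3.968) [heading=225, draw]
  -- iteration 2/3 --
  LT 150: heading 225 -> 15
  FD 12: (-29.039,-3.968) -> (-17.448,-0.862) [heading=15, draw]
  FD 20: (-17.448,-0.862) -> (1.87,4.314) [heading=15, draw]
  -- iteration 3/3 --
  LT 150: heading 15 -> 165
  FD 12: (1.87,4.314) -> (-9.721,7.42) [heading=165, draw]
  FD 20: (-9.721,7.42) -> (-29.039,12.596) [heading=165, draw]
]
LT 60: heading 165 -> 225
RT 30: heading 225 -> 195
FD 8: (-29.039,12.596) -> (-36.767,10.526) [heading=195, draw]
Final: pos=(-36.767,10.526), heading=195, 8 segment(s) drawn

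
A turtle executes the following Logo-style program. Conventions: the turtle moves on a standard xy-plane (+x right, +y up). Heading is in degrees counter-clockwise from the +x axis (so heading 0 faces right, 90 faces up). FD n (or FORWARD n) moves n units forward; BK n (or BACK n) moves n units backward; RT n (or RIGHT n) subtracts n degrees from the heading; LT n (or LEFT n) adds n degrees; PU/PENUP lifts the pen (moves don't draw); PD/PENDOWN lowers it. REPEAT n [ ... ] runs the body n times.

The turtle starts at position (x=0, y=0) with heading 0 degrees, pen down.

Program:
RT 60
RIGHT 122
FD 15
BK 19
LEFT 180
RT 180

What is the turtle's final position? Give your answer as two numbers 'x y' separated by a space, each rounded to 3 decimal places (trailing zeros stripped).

Answer: 3.998 -0.14

Derivation:
Executing turtle program step by step:
Start: pos=(0,0), heading=0, pen down
RT 60: heading 0 -> 300
RT 122: heading 300 -> 178
FD 15: (0,0) -> (-14.991,0.523) [heading=178, draw]
BK 19: (-14.991,0.523) -> (3.998,-0.14) [heading=178, draw]
LT 180: heading 178 -> 358
RT 180: heading 358 -> 178
Final: pos=(3.998,-0.14), heading=178, 2 segment(s) drawn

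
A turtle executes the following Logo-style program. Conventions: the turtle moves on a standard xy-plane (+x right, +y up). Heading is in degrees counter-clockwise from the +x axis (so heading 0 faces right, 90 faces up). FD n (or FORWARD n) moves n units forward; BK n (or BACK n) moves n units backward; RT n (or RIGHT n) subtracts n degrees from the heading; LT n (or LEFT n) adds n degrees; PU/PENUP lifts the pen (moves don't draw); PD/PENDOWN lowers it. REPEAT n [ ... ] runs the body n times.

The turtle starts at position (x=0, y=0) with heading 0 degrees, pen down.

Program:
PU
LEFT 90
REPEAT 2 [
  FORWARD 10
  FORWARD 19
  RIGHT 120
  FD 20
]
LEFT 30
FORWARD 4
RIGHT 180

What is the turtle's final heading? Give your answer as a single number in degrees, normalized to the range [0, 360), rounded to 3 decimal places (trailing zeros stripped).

Executing turtle program step by step:
Start: pos=(0,0), heading=0, pen down
PU: pen up
LT 90: heading 0 -> 90
REPEAT 2 [
  -- iteration 1/2 --
  FD 10: (0,0) -> (0,10) [heading=90, move]
  FD 19: (0,10) -> (0,29) [heading=90, move]
  RT 120: heading 90 -> 330
  FD 20: (0,29) -> (17.321,19) [heading=330, move]
  -- iteration 2/2 --
  FD 10: (17.321,19) -> (25.981,14) [heading=330, move]
  FD 19: (25.981,14) -> (42.435,4.5) [heading=330, move]
  RT 120: heading 330 -> 210
  FD 20: (42.435,4.5) -> (25.115,-5.5) [heading=210, move]
]
LT 30: heading 210 -> 240
FD 4: (25.115,-5.5) -> (23.115,-8.964) [heading=240, move]
RT 180: heading 240 -> 60
Final: pos=(23.115,-8.964), heading=60, 0 segment(s) drawn

Answer: 60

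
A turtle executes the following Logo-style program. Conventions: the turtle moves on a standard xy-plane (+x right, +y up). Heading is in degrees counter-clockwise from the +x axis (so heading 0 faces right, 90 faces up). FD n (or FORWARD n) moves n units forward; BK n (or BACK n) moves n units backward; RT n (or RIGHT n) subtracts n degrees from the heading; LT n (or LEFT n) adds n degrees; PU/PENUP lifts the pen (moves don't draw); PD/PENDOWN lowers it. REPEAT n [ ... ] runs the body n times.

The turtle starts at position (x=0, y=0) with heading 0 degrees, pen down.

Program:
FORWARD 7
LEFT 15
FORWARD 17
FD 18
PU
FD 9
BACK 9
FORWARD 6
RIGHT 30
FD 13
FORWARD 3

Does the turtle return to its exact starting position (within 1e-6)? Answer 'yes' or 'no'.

Answer: no

Derivation:
Executing turtle program step by step:
Start: pos=(0,0), heading=0, pen down
FD 7: (0,0) -> (7,0) [heading=0, draw]
LT 15: heading 0 -> 15
FD 17: (7,0) -> (23.421,4.4) [heading=15, draw]
FD 18: (23.421,4.4) -> (40.807,9.059) [heading=15, draw]
PU: pen up
FD 9: (40.807,9.059) -> (49.501,11.388) [heading=15, move]
BK 9: (49.501,11.388) -> (40.807,9.059) [heading=15, move]
FD 6: (40.807,9.059) -> (46.603,10.612) [heading=15, move]
RT 30: heading 15 -> 345
FD 13: (46.603,10.612) -> (59.16,7.247) [heading=345, move]
FD 3: (59.16,7.247) -> (62.058,6.47) [heading=345, move]
Final: pos=(62.058,6.47), heading=345, 3 segment(s) drawn

Start position: (0, 0)
Final position: (62.058, 6.47)
Distance = 62.394; >= 1e-6 -> NOT closed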